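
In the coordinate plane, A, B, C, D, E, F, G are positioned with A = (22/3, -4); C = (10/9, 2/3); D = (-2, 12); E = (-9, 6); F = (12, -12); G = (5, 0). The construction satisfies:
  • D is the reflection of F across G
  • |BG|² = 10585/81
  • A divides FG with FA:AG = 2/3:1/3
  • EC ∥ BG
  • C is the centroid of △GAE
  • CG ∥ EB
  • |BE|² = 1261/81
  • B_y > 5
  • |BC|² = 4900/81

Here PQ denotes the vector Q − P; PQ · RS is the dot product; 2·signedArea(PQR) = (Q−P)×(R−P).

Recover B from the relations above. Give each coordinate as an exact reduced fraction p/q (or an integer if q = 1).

1. B_x = -46/9  [EC ∥ BG ∩ CG ∥ EB]
2. B_y = 16/3  [EC ∥ BG ∩ CG ∥ EB]
   → B = (-46/9, 16/3)

B = (-46/9, 16/3)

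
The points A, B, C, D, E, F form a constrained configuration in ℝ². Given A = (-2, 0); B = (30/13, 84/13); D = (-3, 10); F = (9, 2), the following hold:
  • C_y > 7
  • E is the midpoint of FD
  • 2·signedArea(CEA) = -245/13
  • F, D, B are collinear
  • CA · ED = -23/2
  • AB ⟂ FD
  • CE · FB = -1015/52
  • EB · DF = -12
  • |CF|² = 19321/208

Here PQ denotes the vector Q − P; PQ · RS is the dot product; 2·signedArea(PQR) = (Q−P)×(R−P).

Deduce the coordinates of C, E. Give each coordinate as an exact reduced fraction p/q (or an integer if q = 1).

1. E_x = 3  [E is the midpoint of FD]
2. E_y = 6  [E is the midpoint of FD]
   → E = (3, 6)
3. C_x = 51/52  [CE · FB = -1015/52 ∩ 2·signedArea(CEA) = -245/13]
4. C_y = 191/26  [CE · FB = -1015/52 ∩ 2·signedArea(CEA) = -245/13]
   → C = (51/52, 191/26)

C = (51/52, 191/26)
E = (3, 6)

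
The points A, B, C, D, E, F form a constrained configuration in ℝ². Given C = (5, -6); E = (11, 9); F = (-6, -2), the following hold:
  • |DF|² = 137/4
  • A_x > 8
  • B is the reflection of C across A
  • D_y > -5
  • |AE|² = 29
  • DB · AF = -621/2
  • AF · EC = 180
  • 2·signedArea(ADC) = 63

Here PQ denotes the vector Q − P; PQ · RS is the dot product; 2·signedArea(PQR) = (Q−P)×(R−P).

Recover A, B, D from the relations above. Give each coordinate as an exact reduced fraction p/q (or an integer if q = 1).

1. A_x = 9  [line 6·x + 15·y + -114 = 0 ∩ |AE|² = 29]
2. A_y = 4  [line 6·x + 15·y + -114 = 0 ∩ |AE|² = 29]
   → A = (9, 4)
3. B_x = 13  [B is the reflection of C across A]
4. B_y = 14  [B is the reflection of C across A]
   → B = (13, 14)
5. D_x = -1/2  [DB · AF = -621/2 ∩ 2·signedArea(ADC) = 63]
6. D_y = -4  [DB · AF = -621/2 ∩ 2·signedArea(ADC) = 63]
   → D = (-1/2, -4)

A = (9, 4)
B = (13, 14)
D = (-1/2, -4)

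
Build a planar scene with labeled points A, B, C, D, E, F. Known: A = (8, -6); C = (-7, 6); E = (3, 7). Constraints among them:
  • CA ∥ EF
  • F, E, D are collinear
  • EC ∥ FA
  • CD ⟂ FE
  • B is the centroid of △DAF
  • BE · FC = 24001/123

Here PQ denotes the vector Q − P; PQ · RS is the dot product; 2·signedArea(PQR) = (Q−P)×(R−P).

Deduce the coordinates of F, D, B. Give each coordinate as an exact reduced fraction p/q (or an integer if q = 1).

1. F_x = 18  [EC ∥ FA ∩ CA ∥ EF]
2. F_y = -5  [EC ∥ FA ∩ CA ∥ EF]
   → F = (18, -5)
3. D_x = -107/41  [F, E, D are collinear ∩ CD ⟂ FE]
4. D_y = 471/41  [F, E, D are collinear ∩ CD ⟂ FE]
   → D = (-107/41, 471/41)
5. B_x = 959/123  [B is the centroid of △DAF]
6. B_y = 20/123  [B is the centroid of △DAF]
   → B = (959/123, 20/123)

B = (959/123, 20/123)
D = (-107/41, 471/41)
F = (18, -5)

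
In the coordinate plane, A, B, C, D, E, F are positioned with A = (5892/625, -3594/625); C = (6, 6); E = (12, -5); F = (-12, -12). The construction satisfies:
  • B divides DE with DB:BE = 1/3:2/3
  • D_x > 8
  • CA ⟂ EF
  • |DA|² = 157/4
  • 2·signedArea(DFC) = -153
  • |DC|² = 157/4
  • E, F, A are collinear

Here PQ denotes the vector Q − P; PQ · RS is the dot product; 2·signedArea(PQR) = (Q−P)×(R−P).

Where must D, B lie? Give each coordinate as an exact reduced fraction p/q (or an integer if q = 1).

1. D_x = 9  [line -18·x + 18·y + 153 = 0 ∩ |DA|² = 157/4]
2. D_y = 1/2  [line -18·x + 18·y + 153 = 0 ∩ |DA|² = 157/4]
   → D = (9, 1/2)
3. B_x = 10  [B divides DE with DB:BE = 1/3:2/3]
4. B_y = -4/3  [B divides DE with DB:BE = 1/3:2/3]
   → B = (10, -4/3)

B = (10, -4/3)
D = (9, 1/2)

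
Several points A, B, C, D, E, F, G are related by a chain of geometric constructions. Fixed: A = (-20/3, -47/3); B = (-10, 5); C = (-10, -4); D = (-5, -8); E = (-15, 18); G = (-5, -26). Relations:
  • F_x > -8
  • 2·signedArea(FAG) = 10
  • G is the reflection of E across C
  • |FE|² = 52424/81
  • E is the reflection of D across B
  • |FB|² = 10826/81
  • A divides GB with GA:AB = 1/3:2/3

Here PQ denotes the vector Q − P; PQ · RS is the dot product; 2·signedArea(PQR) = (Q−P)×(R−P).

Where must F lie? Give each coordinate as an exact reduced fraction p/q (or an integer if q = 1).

F = (-65/9, -56/9)

1. F_x = -65/9  [line 31/3·x + 5/3·y + 85 = 0 ∩ |FB|² = 10826/81]
2. F_y = -56/9  [line 31/3·x + 5/3·y + 85 = 0 ∩ |FB|² = 10826/81]
   → F = (-65/9, -56/9)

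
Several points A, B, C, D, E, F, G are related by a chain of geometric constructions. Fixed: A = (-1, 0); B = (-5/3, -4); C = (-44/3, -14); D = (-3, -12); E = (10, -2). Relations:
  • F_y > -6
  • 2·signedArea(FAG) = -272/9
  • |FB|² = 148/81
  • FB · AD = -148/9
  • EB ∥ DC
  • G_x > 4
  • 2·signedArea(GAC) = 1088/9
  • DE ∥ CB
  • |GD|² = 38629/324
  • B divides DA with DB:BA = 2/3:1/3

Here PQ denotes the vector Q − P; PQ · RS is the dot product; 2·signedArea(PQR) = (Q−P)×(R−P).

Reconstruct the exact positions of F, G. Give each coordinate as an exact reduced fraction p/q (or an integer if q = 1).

F = (-17/9, -16/3)
G = (73/18, -11/3)

1. F_x = -17/9  [line 2·x + 12·y + 610/9 = 0 ∩ |FB|² = 148/81]
2. F_y = -16/3  [line 2·x + 12·y + 610/9 = 0 ∩ |FB|² = 148/81]
   → F = (-17/9, -16/3)
3. G_x = 73/18  [2·signedArea(FAG) = -272/9 ∩ 2·signedArea(GAC) = 1088/9]
4. G_y = -11/3  [2·signedArea(FAG) = -272/9 ∩ 2·signedArea(GAC) = 1088/9]
   → G = (73/18, -11/3)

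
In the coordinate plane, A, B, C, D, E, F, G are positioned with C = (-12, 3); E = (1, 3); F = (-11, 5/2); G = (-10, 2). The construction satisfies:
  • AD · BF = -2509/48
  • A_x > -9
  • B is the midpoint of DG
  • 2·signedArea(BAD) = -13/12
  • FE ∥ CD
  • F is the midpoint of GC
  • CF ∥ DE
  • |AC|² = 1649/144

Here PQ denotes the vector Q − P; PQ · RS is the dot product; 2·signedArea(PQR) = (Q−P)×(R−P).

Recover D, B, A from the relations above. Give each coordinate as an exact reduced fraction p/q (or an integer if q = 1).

1. D_x = 0  [CF ∥ DE ∩ FE ∥ CD]
2. D_y = 7/2  [CF ∥ DE ∩ FE ∥ CD]
   → D = (0, 7/2)
3. B_x = -5  [B is the midpoint of DG]
4. B_y = 11/4  [B is the midpoint of DG]
   → B = (-5, 11/4)
5. A_x = -26/3  [AD · BF = -2509/48 ∩ 2·signedArea(BAD) = -13/12]
6. A_y = 29/12  [AD · BF = -2509/48 ∩ 2·signedArea(BAD) = -13/12]
   → A = (-26/3, 29/12)

A = (-26/3, 29/12)
B = (-5, 11/4)
D = (0, 7/2)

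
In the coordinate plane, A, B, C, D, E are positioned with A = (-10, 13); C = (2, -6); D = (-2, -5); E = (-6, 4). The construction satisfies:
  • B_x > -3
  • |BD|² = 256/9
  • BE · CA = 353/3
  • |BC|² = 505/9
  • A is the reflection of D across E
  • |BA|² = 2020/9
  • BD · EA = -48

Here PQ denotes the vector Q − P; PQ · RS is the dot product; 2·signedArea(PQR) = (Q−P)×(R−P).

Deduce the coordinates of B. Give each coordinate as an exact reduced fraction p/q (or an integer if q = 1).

B = (-2, 1/3)

1. B_x = -2  [BE · CA = 353/3 ∩ BD · EA = -48]
2. B_y = 1/3  [BE · CA = 353/3 ∩ BD · EA = -48]
   → B = (-2, 1/3)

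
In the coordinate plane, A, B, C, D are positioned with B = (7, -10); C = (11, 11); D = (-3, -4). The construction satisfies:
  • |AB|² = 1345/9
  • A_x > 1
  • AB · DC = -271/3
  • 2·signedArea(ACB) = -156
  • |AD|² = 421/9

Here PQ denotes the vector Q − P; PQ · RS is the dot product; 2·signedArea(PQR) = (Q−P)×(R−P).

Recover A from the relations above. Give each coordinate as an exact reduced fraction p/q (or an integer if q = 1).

1. A_x = 5/3  [2·signedArea(ACB) = -156 ∩ AB · DC = -271/3]
2. A_y = 1  [2·signedArea(ACB) = -156 ∩ AB · DC = -271/3]
   → A = (5/3, 1)

A = (5/3, 1)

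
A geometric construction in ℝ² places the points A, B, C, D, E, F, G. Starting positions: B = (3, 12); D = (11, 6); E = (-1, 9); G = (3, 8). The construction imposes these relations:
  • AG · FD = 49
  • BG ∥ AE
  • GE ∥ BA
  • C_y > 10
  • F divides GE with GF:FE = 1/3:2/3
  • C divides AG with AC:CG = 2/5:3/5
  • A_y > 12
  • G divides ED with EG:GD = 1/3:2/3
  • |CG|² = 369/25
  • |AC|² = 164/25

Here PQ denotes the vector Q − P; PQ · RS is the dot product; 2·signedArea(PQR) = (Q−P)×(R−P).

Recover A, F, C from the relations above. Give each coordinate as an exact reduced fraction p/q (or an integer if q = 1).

A = (-1, 13)
C = (3/5, 11)
F = (5/3, 25/3)

1. A_x = -1  [BG ∥ AE ∩ GE ∥ BA]
2. A_y = 13  [BG ∥ AE ∩ GE ∥ BA]
   → A = (-1, 13)
3. F_x = 5/3  [F divides GE with GF:FE = 1/3:2/3]
4. F_y = 25/3  [F divides GE with GF:FE = 1/3:2/3]
   → F = (5/3, 25/3)
5. C_x = 3/5  [C divides AG with AC:CG = 2/5:3/5]
6. C_y = 11  [C divides AG with AC:CG = 2/5:3/5]
   → C = (3/5, 11)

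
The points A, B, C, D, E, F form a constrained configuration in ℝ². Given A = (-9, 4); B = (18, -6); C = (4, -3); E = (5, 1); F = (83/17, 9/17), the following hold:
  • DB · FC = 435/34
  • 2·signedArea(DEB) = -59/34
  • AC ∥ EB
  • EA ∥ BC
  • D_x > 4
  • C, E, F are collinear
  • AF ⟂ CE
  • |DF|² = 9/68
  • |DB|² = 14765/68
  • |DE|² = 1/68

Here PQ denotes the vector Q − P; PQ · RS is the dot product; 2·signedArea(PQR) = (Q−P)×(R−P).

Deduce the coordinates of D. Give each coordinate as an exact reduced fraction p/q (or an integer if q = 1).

1. D_x = 169/34  [2·signedArea(DEB) = -59/34 ∩ DB · FC = 435/34]
2. D_y = 15/17  [2·signedArea(DEB) = -59/34 ∩ DB · FC = 435/34]
   → D = (169/34, 15/17)

D = (169/34, 15/17)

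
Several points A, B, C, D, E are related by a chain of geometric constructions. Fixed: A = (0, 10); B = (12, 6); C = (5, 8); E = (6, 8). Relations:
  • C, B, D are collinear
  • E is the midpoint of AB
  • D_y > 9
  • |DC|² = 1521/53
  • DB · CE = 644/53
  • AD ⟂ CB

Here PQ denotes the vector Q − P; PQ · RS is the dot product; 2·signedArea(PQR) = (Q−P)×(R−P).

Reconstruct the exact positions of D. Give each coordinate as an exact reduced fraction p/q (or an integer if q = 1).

1. D_x = -8/53  [C, B, D are collinear ∩ AD ⟂ CB]
2. D_y = 502/53  [C, B, D are collinear ∩ AD ⟂ CB]
   → D = (-8/53, 502/53)

D = (-8/53, 502/53)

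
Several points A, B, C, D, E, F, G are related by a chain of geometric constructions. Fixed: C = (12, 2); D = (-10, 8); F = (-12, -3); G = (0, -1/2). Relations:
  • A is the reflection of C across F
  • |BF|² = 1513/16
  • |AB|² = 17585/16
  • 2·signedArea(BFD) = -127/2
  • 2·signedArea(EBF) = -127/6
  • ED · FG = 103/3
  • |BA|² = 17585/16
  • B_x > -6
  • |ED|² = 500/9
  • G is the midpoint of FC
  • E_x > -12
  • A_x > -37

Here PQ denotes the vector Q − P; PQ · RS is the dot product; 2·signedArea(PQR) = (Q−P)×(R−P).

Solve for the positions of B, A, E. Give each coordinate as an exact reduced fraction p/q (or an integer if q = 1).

A = (-36, -8)
B = (-5, 15/4)
E = (-34/3, 2/3)

1. B_x = -5  [line -11·x + 2·y + -125/2 = 0 ∩ |BF|² = 1513/16]
2. B_y = 15/4  [line -11·x + 2·y + -125/2 = 0 ∩ |BF|² = 1513/16]
   → B = (-5, 15/4)
3. A_x = -36  [A is the reflection of C across F]
4. A_y = -8  [A is the reflection of C across F]
   → A = (-36, -8)
5. E_x = -34/3  [2·signedArea(EBF) = -127/6 ∩ ED · FG = 103/3]
6. E_y = 2/3  [2·signedArea(EBF) = -127/6 ∩ ED · FG = 103/3]
   → E = (-34/3, 2/3)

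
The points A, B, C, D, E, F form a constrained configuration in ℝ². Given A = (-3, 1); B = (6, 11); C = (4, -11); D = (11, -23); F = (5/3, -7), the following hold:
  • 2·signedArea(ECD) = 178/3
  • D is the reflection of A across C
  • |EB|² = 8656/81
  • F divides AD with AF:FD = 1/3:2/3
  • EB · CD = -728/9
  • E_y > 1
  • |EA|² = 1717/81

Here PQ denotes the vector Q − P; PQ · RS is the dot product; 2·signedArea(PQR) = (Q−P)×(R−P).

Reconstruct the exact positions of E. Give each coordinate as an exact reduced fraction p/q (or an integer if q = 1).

E = (14/9, 5/3)

1. E_x = 14/9  [2·signedArea(ECD) = 178/3 ∩ EB · CD = -728/9]
2. E_y = 5/3  [2·signedArea(ECD) = 178/3 ∩ EB · CD = -728/9]
   → E = (14/9, 5/3)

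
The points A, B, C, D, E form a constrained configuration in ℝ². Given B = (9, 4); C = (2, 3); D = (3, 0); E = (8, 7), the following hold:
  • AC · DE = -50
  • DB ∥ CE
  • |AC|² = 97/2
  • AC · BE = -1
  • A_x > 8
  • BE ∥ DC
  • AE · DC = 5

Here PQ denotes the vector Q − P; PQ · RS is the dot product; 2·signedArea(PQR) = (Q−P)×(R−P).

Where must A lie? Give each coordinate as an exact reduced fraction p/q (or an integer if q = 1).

1. A_x = 17/2  [AC · BE = -1 ∩ AC · DE = -50]
2. A_y = 11/2  [AC · BE = -1 ∩ AC · DE = -50]
   → A = (17/2, 11/2)

A = (17/2, 11/2)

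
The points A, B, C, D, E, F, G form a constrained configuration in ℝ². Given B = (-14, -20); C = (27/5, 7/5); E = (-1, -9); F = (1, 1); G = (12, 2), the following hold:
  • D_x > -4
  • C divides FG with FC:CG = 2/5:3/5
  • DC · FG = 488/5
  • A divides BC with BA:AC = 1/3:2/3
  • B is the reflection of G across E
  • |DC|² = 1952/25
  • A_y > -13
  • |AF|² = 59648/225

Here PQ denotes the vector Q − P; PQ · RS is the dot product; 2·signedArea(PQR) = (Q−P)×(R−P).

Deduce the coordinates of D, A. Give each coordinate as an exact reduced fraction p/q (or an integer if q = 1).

1. D_x = -17/5  [line -11·x + -1·y + -184/5 = 0 ∩ |DC|² = 1952/25]
2. D_y = 3/5  [line -11·x + -1·y + -184/5 = 0 ∩ |DC|² = 1952/25]
   → D = (-17/5, 3/5)
3. A_x = -113/15  [A divides BC with BA:AC = 1/3:2/3]
4. A_y = -193/15  [A divides BC with BA:AC = 1/3:2/3]
   → A = (-113/15, -193/15)

A = (-113/15, -193/15)
D = (-17/5, 3/5)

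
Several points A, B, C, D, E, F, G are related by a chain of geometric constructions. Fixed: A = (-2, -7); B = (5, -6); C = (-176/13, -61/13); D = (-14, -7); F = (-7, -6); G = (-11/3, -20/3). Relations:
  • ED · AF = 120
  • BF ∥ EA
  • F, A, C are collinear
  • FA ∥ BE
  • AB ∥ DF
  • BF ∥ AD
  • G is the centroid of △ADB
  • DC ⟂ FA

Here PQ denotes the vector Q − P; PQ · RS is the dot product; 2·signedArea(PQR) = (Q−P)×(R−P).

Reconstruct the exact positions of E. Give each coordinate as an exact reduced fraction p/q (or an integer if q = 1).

E = (10, -7)

1. E_x = 10  [BF ∥ EA ∩ FA ∥ BE]
2. E_y = -7  [BF ∥ EA ∩ FA ∥ BE]
   → E = (10, -7)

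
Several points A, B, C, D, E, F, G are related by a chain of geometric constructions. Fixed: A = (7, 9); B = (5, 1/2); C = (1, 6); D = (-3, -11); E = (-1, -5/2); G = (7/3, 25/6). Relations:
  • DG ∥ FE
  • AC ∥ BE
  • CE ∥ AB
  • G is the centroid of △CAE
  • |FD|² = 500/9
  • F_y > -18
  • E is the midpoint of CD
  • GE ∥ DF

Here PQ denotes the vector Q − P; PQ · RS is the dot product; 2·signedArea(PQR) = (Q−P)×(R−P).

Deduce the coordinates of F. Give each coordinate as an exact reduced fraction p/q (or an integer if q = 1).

1. F_x = -19/3  [DG ∥ FE ∩ GE ∥ DF]
2. F_y = -53/3  [DG ∥ FE ∩ GE ∥ DF]
   → F = (-19/3, -53/3)

F = (-19/3, -53/3)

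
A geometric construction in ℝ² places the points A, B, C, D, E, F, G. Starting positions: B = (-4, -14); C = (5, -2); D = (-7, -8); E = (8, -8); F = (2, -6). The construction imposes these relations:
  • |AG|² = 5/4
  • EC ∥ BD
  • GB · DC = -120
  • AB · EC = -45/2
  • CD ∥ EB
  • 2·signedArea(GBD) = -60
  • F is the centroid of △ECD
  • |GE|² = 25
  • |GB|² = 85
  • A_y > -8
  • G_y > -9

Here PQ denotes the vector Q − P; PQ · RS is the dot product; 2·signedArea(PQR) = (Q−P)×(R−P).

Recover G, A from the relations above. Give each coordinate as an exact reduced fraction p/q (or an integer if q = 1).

1. G_x = 3  [line -6·x + -3·y + -6 = 0 ∩ |GE|² = 25]
2. G_y = -8  [line -6·x + -3·y + -6 = 0 ∩ |GE|² = 25]
   → G = (3, -8)
3. A_x = 5/2  [line 3·x + -6·y + -99/2 = 0 ∩ |AG|² = 5/4]
4. A_y = -7  [line 3·x + -6·y + -99/2 = 0 ∩ |AG|² = 5/4]
   → A = (5/2, -7)

A = (5/2, -7)
G = (3, -8)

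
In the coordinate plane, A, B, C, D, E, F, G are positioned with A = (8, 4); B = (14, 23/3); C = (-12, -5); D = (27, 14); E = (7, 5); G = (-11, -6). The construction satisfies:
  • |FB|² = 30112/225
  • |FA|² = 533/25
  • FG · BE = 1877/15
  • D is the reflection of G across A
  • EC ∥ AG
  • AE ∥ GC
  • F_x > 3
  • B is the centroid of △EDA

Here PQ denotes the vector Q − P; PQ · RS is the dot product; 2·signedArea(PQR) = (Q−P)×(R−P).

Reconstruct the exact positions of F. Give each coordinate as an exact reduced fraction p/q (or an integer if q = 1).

F = (18/5, 13/5)

1. F_x = 18/5  [line 7·x + 8/3·y + -482/15 = 0 ∩ |FB|² = 30112/225]
2. F_y = 13/5  [line 7·x + 8/3·y + -482/15 = 0 ∩ |FB|² = 30112/225]
   → F = (18/5, 13/5)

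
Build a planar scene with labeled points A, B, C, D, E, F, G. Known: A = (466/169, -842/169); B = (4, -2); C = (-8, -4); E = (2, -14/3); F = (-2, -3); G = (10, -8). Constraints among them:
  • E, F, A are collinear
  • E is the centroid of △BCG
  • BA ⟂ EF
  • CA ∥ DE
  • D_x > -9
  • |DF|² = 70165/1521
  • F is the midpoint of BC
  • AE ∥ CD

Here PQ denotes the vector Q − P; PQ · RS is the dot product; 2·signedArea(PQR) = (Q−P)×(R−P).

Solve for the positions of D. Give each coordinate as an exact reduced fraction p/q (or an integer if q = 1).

1. D_x = -1480/169  [CA ∥ DE ∩ AE ∥ CD]
2. D_y = -1868/507  [CA ∥ DE ∩ AE ∥ CD]
   → D = (-1480/169, -1868/507)

D = (-1480/169, -1868/507)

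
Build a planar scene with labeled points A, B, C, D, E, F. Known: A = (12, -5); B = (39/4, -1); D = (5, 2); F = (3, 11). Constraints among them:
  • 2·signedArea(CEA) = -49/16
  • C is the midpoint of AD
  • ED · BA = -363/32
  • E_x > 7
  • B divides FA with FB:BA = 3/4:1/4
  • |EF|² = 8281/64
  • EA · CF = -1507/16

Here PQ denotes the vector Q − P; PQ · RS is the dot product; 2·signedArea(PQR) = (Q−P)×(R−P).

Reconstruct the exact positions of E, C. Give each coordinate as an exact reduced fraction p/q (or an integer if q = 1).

1. C_x = 17/2  [C is the midpoint of AD]
2. C_y = -3/2  [C is the midpoint of AD]
   → C = (17/2, -3/2)
3. E_x = 59/8  [ED · BA = -363/32 ∩ EA · CF = -1507/16]
4. E_y = 1/2  [ED · BA = -363/32 ∩ EA · CF = -1507/16]
   → E = (59/8, 1/2)

C = (17/2, -3/2)
E = (59/8, 1/2)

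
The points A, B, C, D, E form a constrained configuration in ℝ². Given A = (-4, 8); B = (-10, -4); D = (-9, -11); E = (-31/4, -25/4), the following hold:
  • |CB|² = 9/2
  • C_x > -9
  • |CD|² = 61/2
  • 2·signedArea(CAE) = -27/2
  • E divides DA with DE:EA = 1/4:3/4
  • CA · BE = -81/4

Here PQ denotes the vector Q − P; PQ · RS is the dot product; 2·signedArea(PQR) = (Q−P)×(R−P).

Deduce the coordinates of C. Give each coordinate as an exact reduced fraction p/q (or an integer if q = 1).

C = (-17/2, -11/2)

1. C_x = -17/2  [CA · BE = -81/4 ∩ 2·signedArea(CAE) = -27/2]
2. C_y = -11/2  [CA · BE = -81/4 ∩ 2·signedArea(CAE) = -27/2]
   → C = (-17/2, -11/2)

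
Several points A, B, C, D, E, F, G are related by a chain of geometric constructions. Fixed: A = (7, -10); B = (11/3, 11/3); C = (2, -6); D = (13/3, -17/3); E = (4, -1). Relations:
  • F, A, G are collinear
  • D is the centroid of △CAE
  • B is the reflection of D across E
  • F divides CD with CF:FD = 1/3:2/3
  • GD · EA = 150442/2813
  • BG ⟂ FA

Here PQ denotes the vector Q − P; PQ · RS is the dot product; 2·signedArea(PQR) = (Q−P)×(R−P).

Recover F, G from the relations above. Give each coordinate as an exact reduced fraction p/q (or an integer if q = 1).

1. F_x = 25/9  [F divides CD with CF:FD = 1/3:2/3]
2. F_y = -53/9  [F divides CD with CF:FD = 1/3:2/3]
   → F = (25/9, -53/9)
3. G_x = -13013/8439  [F, A, G are collinear ∩ BG ⟂ FA]
4. G_y = -14201/8439  [F, A, G are collinear ∩ BG ⟂ FA]
   → G = (-13013/8439, -14201/8439)

F = (25/9, -53/9)
G = (-13013/8439, -14201/8439)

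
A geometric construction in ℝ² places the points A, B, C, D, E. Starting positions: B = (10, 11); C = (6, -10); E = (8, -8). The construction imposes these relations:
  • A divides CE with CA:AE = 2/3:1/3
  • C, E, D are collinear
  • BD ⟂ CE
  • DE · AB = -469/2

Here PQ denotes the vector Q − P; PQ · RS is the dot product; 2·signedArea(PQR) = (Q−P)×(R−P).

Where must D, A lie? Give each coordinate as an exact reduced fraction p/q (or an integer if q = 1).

1. D_x = 37/2  [C, E, D are collinear ∩ BD ⟂ CE]
2. D_y = 5/2  [C, E, D are collinear ∩ BD ⟂ CE]
   → D = (37/2, 5/2)
3. A_x = 22/3  [A divides CE with CA:AE = 2/3:1/3]
4. A_y = -26/3  [A divides CE with CA:AE = 2/3:1/3]
   → A = (22/3, -26/3)

A = (22/3, -26/3)
D = (37/2, 5/2)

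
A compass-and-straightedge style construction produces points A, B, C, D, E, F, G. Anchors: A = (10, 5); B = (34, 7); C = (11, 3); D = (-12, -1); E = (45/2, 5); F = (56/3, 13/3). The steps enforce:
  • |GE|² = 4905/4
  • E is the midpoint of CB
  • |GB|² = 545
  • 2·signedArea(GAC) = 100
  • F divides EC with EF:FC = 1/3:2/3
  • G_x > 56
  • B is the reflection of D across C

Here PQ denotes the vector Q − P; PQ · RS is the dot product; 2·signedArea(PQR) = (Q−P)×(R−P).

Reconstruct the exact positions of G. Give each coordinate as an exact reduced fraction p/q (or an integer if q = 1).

G = (57, 11)

1. G_x = 57  [line 2·x + 1·y + -125 = 0 ∩ |GB|² = 545]
2. G_y = 11  [line 2·x + 1·y + -125 = 0 ∩ |GB|² = 545]
   → G = (57, 11)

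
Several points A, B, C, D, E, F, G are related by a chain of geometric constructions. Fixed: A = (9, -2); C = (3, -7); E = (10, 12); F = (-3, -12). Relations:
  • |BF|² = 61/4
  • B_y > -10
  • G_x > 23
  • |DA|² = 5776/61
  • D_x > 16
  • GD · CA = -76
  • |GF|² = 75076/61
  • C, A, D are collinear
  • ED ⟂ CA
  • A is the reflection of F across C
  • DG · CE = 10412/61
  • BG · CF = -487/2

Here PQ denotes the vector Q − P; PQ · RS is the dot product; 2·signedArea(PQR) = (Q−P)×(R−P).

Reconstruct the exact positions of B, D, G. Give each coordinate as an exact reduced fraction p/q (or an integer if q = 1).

B = (0, -19/2)
D = (1005/61, 258/61)
G = (1461/61, 638/61)

1. D_x = 1005/61  [C, A, D are collinear ∩ ED ⟂ CA]
2. D_y = 258/61  [C, A, D are collinear ∩ ED ⟂ CA]
   → D = (1005/61, 258/61)
3. G_x = 1461/61  [GD · CA = -76 ∩ DG · CE = 10412/61]
4. G_y = 638/61  [GD · CA = -76 ∩ DG · CE = 10412/61]
   → G = (1461/61, 638/61)
5. B_x = 0  [line 6·x + 5·y + 95/2 = 0 ∩ |BF|² = 61/4]
6. B_y = -19/2  [line 6·x + 5·y + 95/2 = 0 ∩ |BF|² = 61/4]
   → B = (0, -19/2)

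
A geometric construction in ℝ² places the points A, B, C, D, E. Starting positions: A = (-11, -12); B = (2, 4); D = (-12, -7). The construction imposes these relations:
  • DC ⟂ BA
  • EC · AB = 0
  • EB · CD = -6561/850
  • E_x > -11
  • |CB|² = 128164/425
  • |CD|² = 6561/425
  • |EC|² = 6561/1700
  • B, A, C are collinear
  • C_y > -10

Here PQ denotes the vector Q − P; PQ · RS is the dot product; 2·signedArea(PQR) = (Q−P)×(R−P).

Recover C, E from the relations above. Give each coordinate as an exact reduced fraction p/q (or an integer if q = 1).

C = (-3804/425, -4028/425)
E = (-4452/425, -7003/850)

1. C_x = -3804/425  [B, A, C are collinear ∩ DC ⟂ BA]
2. C_y = -4028/425  [B, A, C are collinear ∩ DC ⟂ BA]
   → C = (-3804/425, -4028/425)
3. E_x = -4452/425  [EC · AB = 0 ∩ EB · CD = -6561/850]
4. E_y = -7003/850  [EC · AB = 0 ∩ EB · CD = -6561/850]
   → E = (-4452/425, -7003/850)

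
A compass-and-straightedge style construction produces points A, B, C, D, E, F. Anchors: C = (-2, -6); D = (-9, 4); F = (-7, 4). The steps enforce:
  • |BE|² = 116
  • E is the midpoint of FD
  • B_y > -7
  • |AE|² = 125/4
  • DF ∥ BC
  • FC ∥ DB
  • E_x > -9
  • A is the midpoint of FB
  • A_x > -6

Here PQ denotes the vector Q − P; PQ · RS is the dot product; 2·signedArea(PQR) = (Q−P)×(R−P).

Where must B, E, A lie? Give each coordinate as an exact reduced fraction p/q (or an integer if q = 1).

A = (-11/2, -1)
B = (-4, -6)
E = (-8, 4)

1. B_x = -4  [DF ∥ BC ∩ FC ∥ DB]
2. B_y = -6  [DF ∥ BC ∩ FC ∥ DB]
   → B = (-4, -6)
3. E_x = -8  [E is the midpoint of FD]
4. E_y = 4  [E is the midpoint of FD]
   → E = (-8, 4)
5. A_x = -11/2  [A is the midpoint of FB]
6. A_y = -1  [A is the midpoint of FB]
   → A = (-11/2, -1)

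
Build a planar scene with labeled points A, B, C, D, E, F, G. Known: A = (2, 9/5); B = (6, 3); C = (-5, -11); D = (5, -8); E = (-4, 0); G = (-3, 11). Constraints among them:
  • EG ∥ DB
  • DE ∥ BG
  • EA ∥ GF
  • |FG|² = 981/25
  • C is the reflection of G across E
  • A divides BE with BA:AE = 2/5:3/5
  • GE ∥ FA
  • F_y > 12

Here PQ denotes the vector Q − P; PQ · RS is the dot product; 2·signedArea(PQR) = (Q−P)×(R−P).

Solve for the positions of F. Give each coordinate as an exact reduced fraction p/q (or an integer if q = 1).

1. F_x = 3  [GE ∥ FA ∩ EA ∥ GF]
2. F_y = 64/5  [GE ∥ FA ∩ EA ∥ GF]
   → F = (3, 64/5)

F = (3, 64/5)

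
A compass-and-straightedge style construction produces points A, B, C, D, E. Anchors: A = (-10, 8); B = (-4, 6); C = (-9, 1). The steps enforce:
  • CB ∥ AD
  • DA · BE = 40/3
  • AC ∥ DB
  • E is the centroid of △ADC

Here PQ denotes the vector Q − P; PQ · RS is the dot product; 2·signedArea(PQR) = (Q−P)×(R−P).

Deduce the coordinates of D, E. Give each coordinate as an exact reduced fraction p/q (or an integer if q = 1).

1. D_x = -5  [AC ∥ DB ∩ CB ∥ AD]
2. D_y = 13  [AC ∥ DB ∩ CB ∥ AD]
   → D = (-5, 13)
3. E_x = -8  [E is the centroid of △ADC]
4. E_y = 22/3  [E is the centroid of △ADC]
   → E = (-8, 22/3)

D = (-5, 13)
E = (-8, 22/3)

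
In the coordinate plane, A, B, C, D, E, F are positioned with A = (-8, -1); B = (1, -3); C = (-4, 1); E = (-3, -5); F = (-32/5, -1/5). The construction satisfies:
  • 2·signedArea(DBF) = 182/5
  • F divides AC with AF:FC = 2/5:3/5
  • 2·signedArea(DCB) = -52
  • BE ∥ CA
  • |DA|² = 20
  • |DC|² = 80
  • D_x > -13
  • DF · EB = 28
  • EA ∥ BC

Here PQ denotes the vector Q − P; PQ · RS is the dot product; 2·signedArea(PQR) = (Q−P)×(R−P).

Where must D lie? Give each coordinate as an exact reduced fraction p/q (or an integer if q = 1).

D = (-12, -3)

1. D_x = -12  [2·signedArea(DBF) = 182/5 ∩ DF · EB = 28]
2. D_y = -3  [2·signedArea(DBF) = 182/5 ∩ DF · EB = 28]
   → D = (-12, -3)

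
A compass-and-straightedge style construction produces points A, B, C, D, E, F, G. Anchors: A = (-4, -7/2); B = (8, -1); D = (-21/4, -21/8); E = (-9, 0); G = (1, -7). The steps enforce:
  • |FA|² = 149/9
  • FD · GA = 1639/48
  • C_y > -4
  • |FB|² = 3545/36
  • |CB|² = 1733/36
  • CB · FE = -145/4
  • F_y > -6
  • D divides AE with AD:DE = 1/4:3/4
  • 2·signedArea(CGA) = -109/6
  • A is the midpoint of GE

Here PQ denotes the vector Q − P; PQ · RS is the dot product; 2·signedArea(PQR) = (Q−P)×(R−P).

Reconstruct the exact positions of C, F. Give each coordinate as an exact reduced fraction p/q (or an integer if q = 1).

C = (5/3, -23/6)
F = (-2/3, -35/6)

1. C_x = 5/3  [line -7/2·x + -5·y + -40/3 = 0 ∩ |CB|² = 1733/36]
2. C_y = -23/6  [line -7/2·x + -5·y + -40/3 = 0 ∩ |CB|² = 1733/36]
   → C = (5/3, -23/6)
3. F_x = -2/3  [CB · FE = -145/4 ∩ FD · GA = 1639/48]
4. F_y = -35/6  [CB · FE = -145/4 ∩ FD · GA = 1639/48]
   → F = (-2/3, -35/6)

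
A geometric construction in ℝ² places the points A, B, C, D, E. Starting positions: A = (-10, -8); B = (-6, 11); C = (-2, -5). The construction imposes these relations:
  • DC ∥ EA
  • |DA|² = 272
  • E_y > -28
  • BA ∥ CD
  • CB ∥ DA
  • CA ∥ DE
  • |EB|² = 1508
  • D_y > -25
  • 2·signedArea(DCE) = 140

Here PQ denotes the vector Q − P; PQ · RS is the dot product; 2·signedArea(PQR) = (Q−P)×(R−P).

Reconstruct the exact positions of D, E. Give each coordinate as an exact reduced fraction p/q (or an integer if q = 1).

D = (-6, -24)
E = (-14, -27)

1. D_x = -6  [CB ∥ DA ∩ BA ∥ CD]
2. D_y = -24  [CB ∥ DA ∩ BA ∥ CD]
   → D = (-6, -24)
3. E_x = -14  [DC ∥ EA ∩ CA ∥ DE]
4. E_y = -27  [DC ∥ EA ∩ CA ∥ DE]
   → E = (-14, -27)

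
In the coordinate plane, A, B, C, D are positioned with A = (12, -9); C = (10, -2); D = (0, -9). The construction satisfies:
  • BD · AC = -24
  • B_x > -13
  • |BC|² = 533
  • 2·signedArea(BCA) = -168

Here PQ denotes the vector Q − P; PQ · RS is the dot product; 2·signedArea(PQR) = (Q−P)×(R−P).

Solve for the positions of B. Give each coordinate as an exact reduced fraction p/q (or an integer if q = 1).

1. B_x = -12  [BD · AC = -24 ∩ 2·signedArea(BCA) = -168]
2. B_y = -9  [BD · AC = -24 ∩ 2·signedArea(BCA) = -168]
   → B = (-12, -9)

B = (-12, -9)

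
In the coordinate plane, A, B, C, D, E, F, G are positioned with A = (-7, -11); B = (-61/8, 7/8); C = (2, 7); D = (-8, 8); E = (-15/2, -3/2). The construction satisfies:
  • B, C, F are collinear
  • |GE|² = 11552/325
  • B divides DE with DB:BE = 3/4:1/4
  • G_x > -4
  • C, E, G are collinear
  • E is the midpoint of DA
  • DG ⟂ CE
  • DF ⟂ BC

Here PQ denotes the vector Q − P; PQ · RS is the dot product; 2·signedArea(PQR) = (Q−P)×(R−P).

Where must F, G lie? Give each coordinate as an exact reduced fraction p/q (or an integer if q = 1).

1. F_x = -793/170  [B, C, F are collinear ∩ DF ⟂ BC]
2. F_y = 469/170  [B, C, F are collinear ∩ DF ⟂ BC]
   → F = (-793/170, 469/170)
3. G_x = -1987/650  [C, E, G are collinear ∩ DG ⟂ CE]
4. G_y = 1609/650  [C, E, G are collinear ∩ DG ⟂ CE]
   → G = (-1987/650, 1609/650)

F = (-793/170, 469/170)
G = (-1987/650, 1609/650)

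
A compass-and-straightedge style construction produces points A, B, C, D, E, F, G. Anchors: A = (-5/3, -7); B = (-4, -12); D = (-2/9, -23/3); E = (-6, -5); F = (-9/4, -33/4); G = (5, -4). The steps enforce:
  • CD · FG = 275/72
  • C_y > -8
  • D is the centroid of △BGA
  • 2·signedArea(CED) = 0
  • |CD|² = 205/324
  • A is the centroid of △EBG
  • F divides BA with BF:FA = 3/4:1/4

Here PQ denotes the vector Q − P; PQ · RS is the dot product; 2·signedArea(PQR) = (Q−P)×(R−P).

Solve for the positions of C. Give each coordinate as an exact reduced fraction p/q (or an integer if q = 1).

1. C_x = -17/18  [2·signedArea(CED) = 0 ∩ CD · FG = 275/72]
2. C_y = -22/3  [2·signedArea(CED) = 0 ∩ CD · FG = 275/72]
   → C = (-17/18, -22/3)

C = (-17/18, -22/3)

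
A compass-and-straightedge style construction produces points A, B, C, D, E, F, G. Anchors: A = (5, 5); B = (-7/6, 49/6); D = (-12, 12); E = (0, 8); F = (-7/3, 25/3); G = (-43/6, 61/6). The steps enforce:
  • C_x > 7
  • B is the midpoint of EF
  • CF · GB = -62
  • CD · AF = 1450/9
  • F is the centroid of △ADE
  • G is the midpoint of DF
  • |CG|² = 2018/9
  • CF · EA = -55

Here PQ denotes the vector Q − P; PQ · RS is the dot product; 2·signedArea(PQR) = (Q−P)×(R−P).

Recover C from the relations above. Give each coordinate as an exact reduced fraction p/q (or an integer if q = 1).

C = (43/6, 35/6)

1. C_x = 43/6  [CF · GB = -62 ∩ CD · AF = 1450/9]
2. C_y = 35/6  [CF · GB = -62 ∩ CD · AF = 1450/9]
   → C = (43/6, 35/6)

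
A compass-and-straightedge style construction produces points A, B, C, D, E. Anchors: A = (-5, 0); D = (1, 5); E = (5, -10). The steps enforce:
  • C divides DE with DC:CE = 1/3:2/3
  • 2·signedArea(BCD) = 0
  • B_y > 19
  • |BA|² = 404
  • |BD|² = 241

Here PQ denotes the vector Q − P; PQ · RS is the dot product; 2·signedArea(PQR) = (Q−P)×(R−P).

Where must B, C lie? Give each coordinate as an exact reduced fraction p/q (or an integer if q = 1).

B = (-3, 20)
C = (7/3, 0)

1. C_x = 7/3  [C divides DE with DC:CE = 1/3:2/3]
2. C_y = 0  [C divides DE with DC:CE = 1/3:2/3]
   → C = (7/3, 0)
3. B_x = -3  [line -5·x + -4/3·y + 35/3 = 0 ∩ |BD|² = 241]
4. B_y = 20  [line -5·x + -4/3·y + 35/3 = 0 ∩ |BD|² = 241]
   → B = (-3, 20)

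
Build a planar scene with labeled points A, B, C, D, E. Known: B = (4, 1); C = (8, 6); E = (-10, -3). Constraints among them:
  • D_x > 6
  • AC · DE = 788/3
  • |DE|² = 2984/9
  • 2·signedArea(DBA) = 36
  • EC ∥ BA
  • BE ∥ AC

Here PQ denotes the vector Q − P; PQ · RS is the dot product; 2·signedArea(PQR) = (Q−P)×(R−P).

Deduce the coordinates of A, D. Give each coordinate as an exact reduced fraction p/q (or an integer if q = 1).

1. A_x = 22  [BE ∥ AC ∩ EC ∥ BA]
2. A_y = 10  [BE ∥ AC ∩ EC ∥ BA]
   → A = (22, 10)
3. D_x = 20/3  [2·signedArea(DBA) = 36 ∩ AC · DE = 788/3]
4. D_y = 13/3  [2·signedArea(DBA) = 36 ∩ AC · DE = 788/3]
   → D = (20/3, 13/3)

A = (22, 10)
D = (20/3, 13/3)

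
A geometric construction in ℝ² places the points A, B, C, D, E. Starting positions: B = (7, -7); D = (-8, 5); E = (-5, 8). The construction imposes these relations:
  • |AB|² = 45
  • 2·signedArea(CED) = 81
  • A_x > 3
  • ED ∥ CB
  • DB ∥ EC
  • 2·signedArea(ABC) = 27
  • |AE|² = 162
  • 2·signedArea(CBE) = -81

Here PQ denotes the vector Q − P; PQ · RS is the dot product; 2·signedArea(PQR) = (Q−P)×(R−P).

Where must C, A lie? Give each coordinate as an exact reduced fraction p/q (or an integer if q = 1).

A = (4, -1)
C = (10, -4)

1. C_x = 10  [ED ∥ CB ∩ DB ∥ EC]
2. C_y = -4  [ED ∥ CB ∩ DB ∥ EC]
   → C = (10, -4)
3. A_x = 4  [line -3·x + 3·y + 15 = 0 ∩ |AB|² = 45]
4. A_y = -1  [line -3·x + 3·y + 15 = 0 ∩ |AB|² = 45]
   → A = (4, -1)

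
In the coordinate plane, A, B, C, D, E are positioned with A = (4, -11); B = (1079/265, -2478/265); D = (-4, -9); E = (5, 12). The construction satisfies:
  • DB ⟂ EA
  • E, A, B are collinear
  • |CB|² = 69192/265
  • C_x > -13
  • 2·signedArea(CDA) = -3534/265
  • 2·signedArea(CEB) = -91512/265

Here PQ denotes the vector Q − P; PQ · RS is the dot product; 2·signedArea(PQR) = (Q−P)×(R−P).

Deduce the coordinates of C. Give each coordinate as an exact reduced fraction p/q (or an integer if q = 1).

C = (-3199/265, -2292/265)

1. C_x = -3199/265  [2·signedArea(CDA) = -3534/265 ∩ 2·signedArea(CEB) = -91512/265]
2. C_y = -2292/265  [2·signedArea(CDA) = -3534/265 ∩ 2·signedArea(CEB) = -91512/265]
   → C = (-3199/265, -2292/265)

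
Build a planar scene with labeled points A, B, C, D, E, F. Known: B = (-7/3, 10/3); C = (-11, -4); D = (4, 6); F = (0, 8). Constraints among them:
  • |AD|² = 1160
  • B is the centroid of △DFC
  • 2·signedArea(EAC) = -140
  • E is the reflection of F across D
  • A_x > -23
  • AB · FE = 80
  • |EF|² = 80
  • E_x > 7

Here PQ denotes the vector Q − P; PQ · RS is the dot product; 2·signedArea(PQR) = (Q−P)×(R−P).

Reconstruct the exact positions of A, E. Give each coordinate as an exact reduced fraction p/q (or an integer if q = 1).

A = (-22, -16)
E = (8, 4)

1. E_x = 8  [E is the reflection of F across D]
2. E_y = 4  [E is the reflection of F across D]
   → E = (8, 4)
3. A_x = -22  [AB · FE = 80 ∩ 2·signedArea(EAC) = -140]
4. A_y = -16  [AB · FE = 80 ∩ 2·signedArea(EAC) = -140]
   → A = (-22, -16)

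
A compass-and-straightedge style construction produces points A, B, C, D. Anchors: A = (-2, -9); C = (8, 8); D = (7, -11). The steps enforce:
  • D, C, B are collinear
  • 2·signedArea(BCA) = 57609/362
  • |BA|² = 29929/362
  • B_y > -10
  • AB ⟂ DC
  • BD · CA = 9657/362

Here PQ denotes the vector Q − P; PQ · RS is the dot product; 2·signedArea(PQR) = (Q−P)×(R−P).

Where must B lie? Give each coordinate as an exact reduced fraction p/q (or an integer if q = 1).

1. B_x = 2563/362  [D, C, B are collinear ∩ AB ⟂ DC]
2. B_y = -3431/362  [D, C, B are collinear ∩ AB ⟂ DC]
   → B = (2563/362, -3431/362)

B = (2563/362, -3431/362)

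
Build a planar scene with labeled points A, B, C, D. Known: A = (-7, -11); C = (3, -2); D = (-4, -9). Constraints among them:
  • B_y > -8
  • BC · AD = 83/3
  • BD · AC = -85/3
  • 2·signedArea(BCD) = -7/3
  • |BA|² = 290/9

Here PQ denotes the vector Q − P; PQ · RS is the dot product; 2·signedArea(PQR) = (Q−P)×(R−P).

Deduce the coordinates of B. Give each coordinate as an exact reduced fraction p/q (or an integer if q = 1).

1. B_x = -8/3  [BC · AD = 83/3 ∩ 2·signedArea(BCD) = -7/3]
2. B_y = -22/3  [BC · AD = 83/3 ∩ 2·signedArea(BCD) = -7/3]
   → B = (-8/3, -22/3)

B = (-8/3, -22/3)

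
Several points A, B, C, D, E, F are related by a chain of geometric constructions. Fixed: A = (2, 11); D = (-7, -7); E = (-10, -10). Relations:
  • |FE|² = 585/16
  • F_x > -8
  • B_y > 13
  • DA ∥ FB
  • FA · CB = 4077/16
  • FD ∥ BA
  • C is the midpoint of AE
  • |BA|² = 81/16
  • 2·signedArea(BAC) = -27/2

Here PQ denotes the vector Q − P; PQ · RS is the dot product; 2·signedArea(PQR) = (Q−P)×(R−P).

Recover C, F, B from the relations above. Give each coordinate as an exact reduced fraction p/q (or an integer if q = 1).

B = (2, 53/4)
C = (-4, 1/2)
F = (-7, -19/4)

1. C_x = -4  [C is the midpoint of AE]
2. C_y = 1/2  [C is the midpoint of AE]
   → C = (-4, 1/2)
3. B_x = 2  [line 21/2·x + -6·y + 117/2 = 0 ∩ |BA|² = 81/16]
4. B_y = 53/4  [line 21/2·x + -6·y + 117/2 = 0 ∩ |BA|² = 81/16]
   → B = (2, 53/4)
5. F_x = -7  [FA · CB = 4077/16 ∩ FD ∥ BA]
6. F_y = -19/4  [FA · CB = 4077/16 ∩ FD ∥ BA]
   → F = (-7, -19/4)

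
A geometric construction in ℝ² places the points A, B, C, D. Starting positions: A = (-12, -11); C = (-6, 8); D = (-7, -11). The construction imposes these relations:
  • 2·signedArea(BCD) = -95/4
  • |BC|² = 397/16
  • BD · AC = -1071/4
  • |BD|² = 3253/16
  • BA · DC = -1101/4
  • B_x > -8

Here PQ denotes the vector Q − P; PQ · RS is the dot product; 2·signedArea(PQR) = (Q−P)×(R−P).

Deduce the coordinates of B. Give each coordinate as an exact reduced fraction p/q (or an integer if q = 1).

1. B_x = -15/2  [BA · DC = -1101/4 ∩ BD · AC = -1071/4]
2. B_y = 13/4  [BA · DC = -1101/4 ∩ BD · AC = -1071/4]
   → B = (-15/2, 13/4)

B = (-15/2, 13/4)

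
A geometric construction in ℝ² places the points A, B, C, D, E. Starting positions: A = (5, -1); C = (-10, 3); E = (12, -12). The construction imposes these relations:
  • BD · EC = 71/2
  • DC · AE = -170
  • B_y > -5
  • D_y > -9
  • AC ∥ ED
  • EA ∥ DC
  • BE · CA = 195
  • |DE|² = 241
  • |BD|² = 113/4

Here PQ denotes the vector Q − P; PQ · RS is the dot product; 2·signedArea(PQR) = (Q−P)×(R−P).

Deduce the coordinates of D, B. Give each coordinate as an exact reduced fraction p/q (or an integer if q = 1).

B = (1, -9/2)
D = (-3, -8)

1. D_x = -3  [EA ∥ DC ∩ AC ∥ ED]
2. D_y = -8  [EA ∥ DC ∩ AC ∥ ED]
   → D = (-3, -8)
3. B_x = 1  [BD · EC = 71/2 ∩ BE · CA = 195]
4. B_y = -9/2  [BD · EC = 71/2 ∩ BE · CA = 195]
   → B = (1, -9/2)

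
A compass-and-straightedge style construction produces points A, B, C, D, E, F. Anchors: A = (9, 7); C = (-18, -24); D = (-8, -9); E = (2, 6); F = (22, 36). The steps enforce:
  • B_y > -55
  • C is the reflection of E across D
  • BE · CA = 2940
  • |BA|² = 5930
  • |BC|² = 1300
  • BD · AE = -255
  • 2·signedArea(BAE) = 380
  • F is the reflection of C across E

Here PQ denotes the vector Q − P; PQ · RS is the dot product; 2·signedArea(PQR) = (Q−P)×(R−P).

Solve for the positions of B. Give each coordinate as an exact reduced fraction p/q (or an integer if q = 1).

1. B_x = -38  [BD · AE = -255 ∩ BE · CA = 2940]
2. B_y = -54  [BD · AE = -255 ∩ BE · CA = 2940]
   → B = (-38, -54)

B = (-38, -54)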